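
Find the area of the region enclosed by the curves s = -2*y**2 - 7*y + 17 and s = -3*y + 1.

Both boundary curves give s as a function of y, so integrate with respect to y. Setting them equal: -2*y**2 - 4*y + 16 = 0, i.e. -2*(y - 2)*(y + 4) = 0, so they meet at y = -4, 2.
For y in [-4, 2], s = -2*y**2 - 7*y + 17 is on the right; area = ∫[-4,2] (-2*y**2 - 4*y + 16) dy = 72.

72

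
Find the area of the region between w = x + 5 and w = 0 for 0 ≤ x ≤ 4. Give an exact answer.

28

On [0, 4], (x + 5) - (0) = x + 5 is ≥ 0 throughout, so the area is a single integral of |x + 5|.
∫[0,4] (x + 5) dx = 28.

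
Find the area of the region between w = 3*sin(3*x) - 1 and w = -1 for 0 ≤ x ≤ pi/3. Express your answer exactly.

2

On [0, pi/3], (3*sin(3*x) - 1) - (-1) = 3*sin(3*x) is ≥ 0 throughout, so the area is a single integral of |3*sin(3*x)|.
∫[0,pi/3] (3*sin(3*x)) dx = 2.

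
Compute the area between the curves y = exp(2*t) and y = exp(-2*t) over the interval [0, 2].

On [0, 2], (exp(2*t)) - (exp(-2*t)) = exp(2*t) - exp(-2*t) is ≥ 0 throughout, so the area is a single integral of |exp(2*t) - exp(-2*t)|.
∫[0,2] (exp(2*t) - exp(-2*t)) dt = -1 + exp(-4)/2 + exp(4)/2.

-1 + exp(-4)/2 + exp(4)/2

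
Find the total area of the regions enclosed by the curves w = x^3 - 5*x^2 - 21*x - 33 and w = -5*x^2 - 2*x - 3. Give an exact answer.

517/2

Set the curves equal: x^3 - 5*x^2 - 21*x - 33 = -5*x^2 - 2*x - 3, so x^3 - 19*x - 30 = 0, which factors as (x - 5)*(x + 2)*(x + 3) = 0. The curves meet at x = -3, -2, 5.
On [-3, -2], w = x^3 - 5*x^2 - 21*x - 33 is on top; that piece has area ∫[-3,-2] (x^3 - 19*x - 30) dx = 5/4.
On [-2, 5], w = -5*x^2 - 2*x - 3 is on top; that piece has area ∫[-2,5] (-(x^3 - 19*x - 30)) dx = 1029/4.
Total enclosed area = 5/4 + 1029/4 = 517/2.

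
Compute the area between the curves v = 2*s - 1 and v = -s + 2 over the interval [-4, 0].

36

On [-4, 0], (2*s - 1) - (-s + 2) = 3*s - 3 is ≤ 0 throughout, so the area is a single integral of |3*s - 3|.
∫[-4,0] (3*s - 3) ds = -36; the area of that piece is 36.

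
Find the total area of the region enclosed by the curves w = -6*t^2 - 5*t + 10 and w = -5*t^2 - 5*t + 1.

Set the curves equal: -6*t^2 - 5*t + 10 = -5*t^2 - 5*t + 1, so -t^2 + 9 = 0, which factors as -(t - 3)*(t + 3) = 0. The curves meet at t = -3, 3.
On [-3, 3], w = -6*t^2 - 5*t + 10 is on top; that piece has area ∫[-3,3] (-t^2 + 9) dt = 36.

36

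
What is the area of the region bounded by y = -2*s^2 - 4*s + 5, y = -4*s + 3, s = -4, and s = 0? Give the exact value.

The difference (-2*s^2 - 4*s + 5) - (-4*s + 3) = -2*s^2 + 2 changes sign at s = -1 inside [-4, 0], so split the integral there.
∫[-4,-1] (-2*s^2 + 2) ds = -36; the area of that piece is 36.
∫[-1,0] (-2*s^2 + 2) ds = 4/3.
Total area = 36 + 4/3 = 112/3.

112/3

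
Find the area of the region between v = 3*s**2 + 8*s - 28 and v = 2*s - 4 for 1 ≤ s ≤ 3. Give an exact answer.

The difference (3*s**2 + 8*s - 28) - (2*s - 4) = 3*s**2 + 6*s - 24 changes sign at s = 2 inside [1, 3], so split the integral there.
∫[1,2] (3*s**2 + 6*s - 24) ds = -8; the area of that piece is 8.
∫[2,3] (3*s**2 + 6*s - 24) ds = 10.
Total area = 8 + 10 = 18.

18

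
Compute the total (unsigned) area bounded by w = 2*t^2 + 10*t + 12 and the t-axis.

The curve meets the t-axis where 2*t^2 + 10*t + 12 = 0, i.e. 2*(t + 2)*(t + 3) = 0, at t = -3, -2.
On [-3, -2] the curve lies below the axis; ∫[-3,-2] (2*t^2 + 10*t + 12) dt = -1/3, giving area 1/3.

1/3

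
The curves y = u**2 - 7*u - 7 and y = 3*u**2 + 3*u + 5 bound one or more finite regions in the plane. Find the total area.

Set the curves equal: u**2 - 7*u - 7 = 3*u**2 + 3*u + 5, so -2*u**2 - 10*u - 12 = 0, which factors as -2*(u + 2)*(u + 3) = 0. The curves meet at u = -3, -2.
On [-3, -2], y = u**2 - 7*u - 7 is on top; that piece has area ∫[-3,-2] (-2*u**2 - 10*u - 12) du = 1/3.

1/3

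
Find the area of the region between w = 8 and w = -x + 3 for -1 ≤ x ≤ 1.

On [-1, 1], (8) - (-x + 3) = x + 5 is ≥ 0 throughout, so the area is a single integral of |x + 5|.
∫[-1,1] (x + 5) dx = 10.

10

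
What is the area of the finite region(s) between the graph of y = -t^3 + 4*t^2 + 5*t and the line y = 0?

The curve meets the t-axis where -t^3 + 4*t^2 + 5*t = 0, i.e. -t*(t - 5)*(t + 1) = 0, at t = -1, 0, 5.
On [-1, 0] the curve lies below the axis; ∫[-1,0] (-t^3 + 4*t^2 + 5*t) dt = -11/12, giving area 11/12.
On [0, 5] the curve lies above the axis; ∫[0,5] (-t^3 + 4*t^2 + 5*t) dt = 875/12, giving area 875/12.
Total area = 11/12 + 875/12 = 443/6.

443/6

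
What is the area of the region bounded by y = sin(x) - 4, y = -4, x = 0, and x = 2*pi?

The difference (sin(x) - 4) - (-4) = sin(x) changes sign at x = pi inside [0, 2*pi], so split the integral there.
∫[0,pi] (sin(x)) dx = 2.
∫[pi,2*pi] (sin(x)) dx = -2; the area of that piece is 2.
Total area = 2 + 2 = 4.

4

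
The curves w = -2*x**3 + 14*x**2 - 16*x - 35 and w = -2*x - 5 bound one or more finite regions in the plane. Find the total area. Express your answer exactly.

296/3

Set the curves equal: -2*x**3 + 14*x**2 - 16*x - 35 = -2*x - 5, so -2*x**3 + 14*x**2 - 14*x - 30 = 0, which factors as -2*(x - 5)*(x - 3)*(x + 1) = 0. The curves meet at x = -1, 3, 5.
On [-1, 3], w = -2*x - 5 is on top; that piece has area ∫[-1,3] (-(-2*x**3 + 14*x**2 - 14*x - 30)) dx = 256/3.
On [3, 5], w = -2*x**3 + 14*x**2 - 16*x - 35 is on top; that piece has area ∫[3,5] (-2*x**3 + 14*x**2 - 14*x - 30) dx = 40/3.
Total enclosed area = 256/3 + 40/3 = 296/3.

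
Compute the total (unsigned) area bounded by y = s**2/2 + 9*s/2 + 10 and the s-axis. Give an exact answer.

1/12

The curve meets the s-axis where s**2/2 + 9*s/2 + 10 = 0, i.e. (s + 4)*(s + 5)/2 = 0, at s = -5, -4.
On [-5, -4] the curve lies below the axis; ∫[-5,-4] (s**2/2 + 9*s/2 + 10) ds = -1/12, giving area 1/12.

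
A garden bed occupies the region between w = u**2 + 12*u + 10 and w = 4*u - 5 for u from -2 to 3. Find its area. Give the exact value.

On [-2, 3], (u**2 + 12*u + 10) - (4*u - 5) = u**2 + 8*u + 15 is ≥ 0 throughout, so the area is a single integral of |u**2 + 8*u + 15|.
∫[-2,3] (u**2 + 8*u + 15) du = 320/3.

320/3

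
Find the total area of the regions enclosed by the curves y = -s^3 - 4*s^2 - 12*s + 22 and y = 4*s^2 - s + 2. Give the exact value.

Set the curves equal: -s^3 - 4*s^2 - 12*s + 22 = 4*s^2 - s + 2, so -s^3 - 8*s^2 - 11*s + 20 = 0, which factors as -(s - 1)*(s + 4)*(s + 5) = 0. The curves meet at s = -5, -4, 1.
On [-5, -4], y = 4*s^2 - s + 2 is on top; that piece has area ∫[-5,-4] (-(-s^3 - 8*s^2 - 11*s + 20)) ds = 11/12.
On [-4, 1], y = -s^3 - 4*s^2 - 12*s + 22 is on top; that piece has area ∫[-4,1] (-s^3 - 8*s^2 - 11*s + 20) ds = 875/12.
Total enclosed area = 11/12 + 875/12 = 443/6.

443/6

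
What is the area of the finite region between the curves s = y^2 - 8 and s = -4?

Both boundary curves give s as a function of y, so integrate with respect to y. Setting them equal: y^2 - 4 = 0, i.e. (y - 2)*(y + 2) = 0, so they meet at y = -2, 2.
For y in [-2, 2], s = y^2 - 8 is on the left; area = ∫[-2,2] (-(y^2 - 4)) dy = 32/3.

32/3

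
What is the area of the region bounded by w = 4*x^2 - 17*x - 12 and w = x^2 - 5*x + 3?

108

Set the curves equal: 4*x^2 - 17*x - 12 = x^2 - 5*x + 3, so 3*x^2 - 12*x - 15 = 0, which factors as 3*(x - 5)*(x + 1) = 0. The curves meet at x = -1, 5.
On [-1, 5], w = x^2 - 5*x + 3 is on top; that piece has area ∫[-1,5] (-(3*x^2 - 12*x - 15)) dx = 108.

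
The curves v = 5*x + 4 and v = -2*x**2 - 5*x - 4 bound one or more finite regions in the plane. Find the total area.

Set the curves equal: 5*x + 4 = -2*x**2 - 5*x - 4, so 2*x**2 + 10*x + 8 = 0, which factors as 2*(x + 1)*(x + 4) = 0. The curves meet at x = -4, -1.
On [-4, -1], v = -2*x**2 - 5*x - 4 is on top; that piece has area ∫[-4,-1] (-(2*x**2 + 10*x + 8)) dx = 9.

9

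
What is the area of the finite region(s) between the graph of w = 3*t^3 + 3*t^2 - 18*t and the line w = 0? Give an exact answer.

The curve meets the t-axis where 3*t^3 + 3*t^2 - 18*t = 0, i.e. 3*t*(t - 2)*(t + 3) = 0, at t = -3, 0, 2.
On [-3, 0] the curve lies above the axis; ∫[-3,0] (3*t^3 + 3*t^2 - 18*t) dt = 189/4, giving area 189/4.
On [0, 2] the curve lies below the axis; ∫[0,2] (3*t^3 + 3*t^2 - 18*t) dt = -16, giving area 16.
Total area = 189/4 + 16 = 253/4.

253/4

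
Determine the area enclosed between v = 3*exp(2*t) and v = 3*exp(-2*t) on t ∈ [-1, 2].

-6 + 3*exp(-4)/2 + 3*exp(-2)/2 + 3*exp(2)/2 + 3*exp(4)/2

The difference (3*exp(2*t)) - (3*exp(-2*t)) = 3*exp(2*t) - 3*exp(-2*t) changes sign at t = 0 inside [-1, 2], so split the integral there.
∫[-1,0] (3*exp(2*t) - 3*exp(-2*t)) dt = -3*exp(2)/2 - 3*exp(-2)/2 + 3; the area of that piece is -3 + 3*exp(-2)/2 + 3*exp(2)/2.
∫[0,2] (3*exp(2*t) - 3*exp(-2*t)) dt = -3 + 3*exp(-4)/2 + 3*exp(4)/2.
Total area = (-3 + 3*exp(-2)/2 + 3*exp(2)/2) + (-3 + 3*exp(-4)/2 + 3*exp(4)/2) = -6 + 3*exp(-4)/2 + 3*exp(-2)/2 + 3*exp(2)/2 + 3*exp(4)/2.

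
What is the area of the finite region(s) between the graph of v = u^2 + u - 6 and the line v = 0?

The curve meets the u-axis where u^2 + u - 6 = 0, i.e. (u - 2)*(u + 3) = 0, at u = -3, 2.
On [-3, 2] the curve lies below the axis; ∫[-3,2] (u^2 + u - 6) du = -125/6, giving area 125/6.

125/6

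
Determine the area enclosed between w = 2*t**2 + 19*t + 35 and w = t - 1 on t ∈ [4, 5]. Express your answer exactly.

473/3

On [4, 5], (2*t**2 + 19*t + 35) - (t - 1) = 2*t**2 + 18*t + 36 is ≥ 0 throughout, so the area is a single integral of |2*t**2 + 18*t + 36|.
∫[4,5] (2*t**2 + 18*t + 36) dt = 473/3.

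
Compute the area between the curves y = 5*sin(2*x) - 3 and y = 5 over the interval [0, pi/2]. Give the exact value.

On [0, pi/2], (5*sin(2*x) - 3) - (5) = 5*sin(2*x) - 8 is ≤ 0 throughout, so the area is a single integral of |5*sin(2*x) - 8|.
∫[0,pi/2] (5*sin(2*x) - 8) dx = 5 - 4*pi; the area of that piece is -5 + 4*pi.

-5 + 4*pi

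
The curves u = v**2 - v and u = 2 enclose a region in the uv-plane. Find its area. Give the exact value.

Both boundary curves give u as a function of v, so integrate with respect to v. Setting them equal: v**2 - v - 2 = 0, i.e. (v - 2)*(v + 1) = 0, so they meet at v = -1, 2.
For v in [-1, 2], u = v**2 - v is on the left; area = ∫[-1,2] (-(v**2 - v - 2)) dv = 9/2.

9/2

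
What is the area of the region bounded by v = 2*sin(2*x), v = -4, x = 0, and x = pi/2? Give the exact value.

2 + 2*pi

On [0, pi/2], (2*sin(2*x)) - (-4) = 2*sin(2*x) + 4 is ≥ 0 throughout, so the area is a single integral of |2*sin(2*x) + 4|.
∫[0,pi/2] (2*sin(2*x) + 4) dx = 2 + 2*pi.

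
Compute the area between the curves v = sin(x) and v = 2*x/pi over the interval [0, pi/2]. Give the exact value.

On [0, pi/2], (sin(x)) - (2*x/pi) = -2*x/pi + sin(x) is ≥ 0 throughout, so the area is a single integral of |-2*x/pi + sin(x)|.
∫[0,pi/2] (-2*x/pi + sin(x)) dx = 1 - pi/4.

1 - pi/4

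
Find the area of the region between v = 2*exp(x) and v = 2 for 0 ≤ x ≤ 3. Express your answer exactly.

-8 + 2*exp(3)

On [0, 3], (2*exp(x)) - (2) = 2*exp(x) - 2 is ≥ 0 throughout, so the area is a single integral of |2*exp(x) - 2|.
∫[0,3] (2*exp(x) - 2) dx = -8 + 2*exp(3).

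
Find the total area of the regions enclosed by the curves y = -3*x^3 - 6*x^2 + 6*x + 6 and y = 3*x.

Set the curves equal: -3*x^3 - 6*x^2 + 6*x + 6 = 3*x, so -3*x^3 - 6*x^2 + 3*x + 6 = 0, which factors as -3*(x - 1)*(x + 1)*(x + 2) = 0. The curves meet at x = -2, -1, 1.
On [-2, -1], y = 3*x is on top; that piece has area ∫[-2,-1] (-(-3*x^3 - 6*x^2 + 3*x + 6)) dx = 5/4.
On [-1, 1], y = -3*x^3 - 6*x^2 + 6*x + 6 is on top; that piece has area ∫[-1,1] (-3*x^3 - 6*x^2 + 3*x + 6) dx = 8.
Total enclosed area = 5/4 + 8 = 37/4.

37/4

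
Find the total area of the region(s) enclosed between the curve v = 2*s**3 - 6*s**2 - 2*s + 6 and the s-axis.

16

The curve meets the s-axis where 2*s**3 - 6*s**2 - 2*s + 6 = 0, i.e. 2*(s - 3)*(s - 1)*(s + 1) = 0, at s = -1, 1, 3.
On [-1, 1] the curve lies above the axis; ∫[-1,1] (2*s**3 - 6*s**2 - 2*s + 6) ds = 8, giving area 8.
On [1, 3] the curve lies below the axis; ∫[1,3] (2*s**3 - 6*s**2 - 2*s + 6) ds = -8, giving area 8.
Total area = 8 + 8 = 16.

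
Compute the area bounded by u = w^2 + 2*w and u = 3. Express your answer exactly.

32/3

Both boundary curves give u as a function of w, so integrate with respect to w. Setting them equal: w^2 + 2*w - 3 = 0, i.e. (w - 1)*(w + 3) = 0, so they meet at w = -3, 1.
For w in [-3, 1], u = w^2 + 2*w is on the left; area = ∫[-3,1] (-(w^2 + 2*w - 3)) dw = 32/3.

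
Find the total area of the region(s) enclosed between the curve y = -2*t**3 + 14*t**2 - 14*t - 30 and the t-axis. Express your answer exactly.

296/3

The curve meets the t-axis where -2*t**3 + 14*t**2 - 14*t - 30 = 0, i.e. -2*(t - 5)*(t - 3)*(t + 1) = 0, at t = -1, 3, 5.
On [-1, 3] the curve lies below the axis; ∫[-1,3] (-2*t**3 + 14*t**2 - 14*t - 30) dt = -256/3, giving area 256/3.
On [3, 5] the curve lies above the axis; ∫[3,5] (-2*t**3 + 14*t**2 - 14*t - 30) dt = 40/3, giving area 40/3.
Total area = 256/3 + 40/3 = 296/3.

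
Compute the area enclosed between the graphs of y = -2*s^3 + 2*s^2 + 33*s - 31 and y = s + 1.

Set the curves equal: -2*s^3 + 2*s^2 + 33*s - 31 = s + 1, so -2*s^3 + 2*s^2 + 32*s - 32 = 0, which factors as -2*(s - 4)*(s - 1)*(s + 4) = 0. The curves meet at s = -4, 1, 4.
On [-4, 1], y = s + 1 is on top; that piece has area ∫[-4,1] (-(-2*s^3 + 2*s^2 + 32*s - 32)) ds = 1375/6.
On [1, 4], y = -2*s^3 + 2*s^2 + 33*s - 31 is on top; that piece has area ∫[1,4] (-2*s^3 + 2*s^2 + 32*s - 32) ds = 117/2.
Total enclosed area = 1375/6 + 117/2 = 863/3.

863/3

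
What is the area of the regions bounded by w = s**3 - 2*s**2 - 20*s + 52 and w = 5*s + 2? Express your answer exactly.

2459/6

Set the curves equal: s**3 - 2*s**2 - 20*s + 52 = 5*s + 2, so s**3 - 2*s**2 - 25*s + 50 = 0, which factors as (s - 5)*(s - 2)*(s + 5) = 0. The curves meet at s = -5, 2, 5.
On [-5, 2], w = s**3 - 2*s**2 - 20*s + 52 is on top; that piece has area ∫[-5,2] (s**3 - 2*s**2 - 25*s + 50) ds = 4459/12.
On [2, 5], w = 5*s + 2 is on top; that piece has area ∫[2,5] (-(s**3 - 2*s**2 - 25*s + 50)) ds = 153/4.
Total enclosed area = 4459/12 + 153/4 = 2459/6.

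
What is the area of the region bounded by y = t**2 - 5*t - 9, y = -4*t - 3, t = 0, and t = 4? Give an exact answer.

49/3

The difference (t**2 - 5*t - 9) - (-4*t - 3) = t**2 - t - 6 changes sign at t = 3 inside [0, 4], so split the integral there.
∫[0,3] (t**2 - t - 6) dt = -27/2; the area of that piece is 27/2.
∫[3,4] (t**2 - t - 6) dt = 17/6.
Total area = 27/2 + 17/6 = 49/3.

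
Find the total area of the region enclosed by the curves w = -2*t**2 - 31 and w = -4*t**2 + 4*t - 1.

Set the curves equal: -2*t**2 - 31 = -4*t**2 + 4*t - 1, so 2*t**2 - 4*t - 30 = 0, which factors as 2*(t - 5)*(t + 3) = 0. The curves meet at t = -3, 5.
On [-3, 5], w = -4*t**2 + 4*t - 1 is on top; that piece has area ∫[-3,5] (-(2*t**2 - 4*t - 30)) dt = 512/3.

512/3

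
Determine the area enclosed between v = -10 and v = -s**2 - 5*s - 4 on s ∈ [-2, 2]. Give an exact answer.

79/3

The difference (-10) - (-s**2 - 5*s - 4) = s**2 + 5*s - 6 changes sign at s = 1 inside [-2, 2], so split the integral there.
∫[-2,1] (s**2 + 5*s - 6) ds = -45/2; the area of that piece is 45/2.
∫[1,2] (s**2 + 5*s - 6) ds = 23/6.
Total area = 45/2 + 23/6 = 79/3.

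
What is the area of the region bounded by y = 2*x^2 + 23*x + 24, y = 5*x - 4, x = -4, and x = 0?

The difference (2*x^2 + 23*x + 24) - (5*x - 4) = 2*x^2 + 18*x + 28 changes sign at x = -2 inside [-4, 0], so split the integral there.
∫[-4,-2] (2*x^2 + 18*x + 28) dx = -44/3; the area of that piece is 44/3.
∫[-2,0] (2*x^2 + 18*x + 28) dx = 76/3.
Total area = 44/3 + 76/3 = 40.

40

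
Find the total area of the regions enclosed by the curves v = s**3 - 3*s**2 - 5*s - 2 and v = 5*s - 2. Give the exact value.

407/4

Set the curves equal: s**3 - 3*s**2 - 5*s - 2 = 5*s - 2, so s**3 - 3*s**2 - 10*s = 0, which factors as s*(s - 5)*(s + 2) = 0. The curves meet at s = -2, 0, 5.
On [-2, 0], v = s**3 - 3*s**2 - 5*s - 2 is on top; that piece has area ∫[-2,0] (s**3 - 3*s**2 - 10*s) ds = 8.
On [0, 5], v = 5*s - 2 is on top; that piece has area ∫[0,5] (-(s**3 - 3*s**2 - 10*s)) ds = 375/4.
Total enclosed area = 8 + 375/4 = 407/4.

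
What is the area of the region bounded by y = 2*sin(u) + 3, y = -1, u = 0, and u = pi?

4 + 4*pi

On [0, pi], (2*sin(u) + 3) - (-1) = 2*sin(u) + 4 is ≥ 0 throughout, so the area is a single integral of |2*sin(u) + 4|.
∫[0,pi] (2*sin(u) + 4) du = 4 + 4*pi.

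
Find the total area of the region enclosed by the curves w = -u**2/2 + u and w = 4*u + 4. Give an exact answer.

2/3

Set the curves equal: -u**2/2 + u = 4*u + 4, so -u**2/2 - 3*u - 4 = 0, which factors as -(u + 2)*(u + 4)/2 = 0. The curves meet at u = -4, -2.
On [-4, -2], w = -u**2/2 + u is on top; that piece has area ∫[-4,-2] (-u**2/2 - 3*u - 4) du = 2/3.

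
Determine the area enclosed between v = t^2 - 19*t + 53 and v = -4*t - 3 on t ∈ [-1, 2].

On [-1, 2], (t^2 - 19*t + 53) - (-4*t - 3) = t^2 - 15*t + 56 is ≥ 0 throughout, so the area is a single integral of |t^2 - 15*t + 56|.
∫[-1,2] (t^2 - 15*t + 56) dt = 297/2.

297/2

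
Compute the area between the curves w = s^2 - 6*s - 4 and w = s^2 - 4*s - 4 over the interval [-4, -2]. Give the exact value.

On [-4, -2], (s^2 - 6*s - 4) - (s^2 - 4*s - 4) = -2*s is ≥ 0 throughout, so the area is a single integral of |-2*s|.
∫[-4,-2] (-2*s) ds = 12.

12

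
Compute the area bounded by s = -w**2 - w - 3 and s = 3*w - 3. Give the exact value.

Both boundary curves give s as a function of w, so integrate with respect to w. Setting them equal: -w**2 - 4*w = 0, i.e. -w*(w + 4) = 0, so they meet at w = -4, 0.
For w in [-4, 0], s = -w**2 - w - 3 is on the right; area = ∫[-4,0] (-w**2 - 4*w) dw = 32/3.

32/3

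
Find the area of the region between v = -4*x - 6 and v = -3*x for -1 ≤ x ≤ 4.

75/2

On [-1, 4], (-4*x - 6) - (-3*x) = -x - 6 is ≤ 0 throughout, so the area is a single integral of |-x - 6|.
∫[-1,4] (-x - 6) dx = -75/2; the area of that piece is 75/2.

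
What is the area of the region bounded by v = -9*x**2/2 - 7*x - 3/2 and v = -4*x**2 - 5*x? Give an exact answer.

Set the curves equal: -9*x**2/2 - 7*x - 3/2 = -4*x**2 - 5*x, so -x**2/2 - 2*x - 3/2 = 0, which factors as -(x + 1)*(x + 3)/2 = 0. The curves meet at x = -3, -1.
On [-3, -1], v = -9*x**2/2 - 7*x - 3/2 is on top; that piece has area ∫[-3,-1] (-x**2/2 - 2*x - 3/2) dx = 2/3.

2/3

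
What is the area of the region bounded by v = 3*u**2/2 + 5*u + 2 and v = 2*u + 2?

Set the curves equal: 3*u**2/2 + 5*u + 2 = 2*u + 2, so 3*u**2/2 + 3*u = 0, which factors as 3*u*(u + 2)/2 = 0. The curves meet at u = -2, 0.
On [-2, 0], v = 2*u + 2 is on top; that piece has area ∫[-2,0] (-(3*u**2/2 + 3*u)) du = 2.

2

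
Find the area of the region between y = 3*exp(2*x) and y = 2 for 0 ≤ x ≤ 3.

On [0, 3], (3*exp(2*x)) - (2) = 3*exp(2*x) - 2 is ≥ 0 throughout, so the area is a single integral of |3*exp(2*x) - 2|.
∫[0,3] (3*exp(2*x) - 2) dx = -15/2 + 3*exp(6)/2.

-15/2 + 3*exp(6)/2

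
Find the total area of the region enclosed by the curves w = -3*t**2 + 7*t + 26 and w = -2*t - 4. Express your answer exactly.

343/2

Set the curves equal: -3*t**2 + 7*t + 26 = -2*t - 4, so -3*t**2 + 9*t + 30 = 0, which factors as -3*(t - 5)*(t + 2) = 0. The curves meet at t = -2, 5.
On [-2, 5], w = -3*t**2 + 7*t + 26 is on top; that piece has area ∫[-2,5] (-3*t**2 + 9*t + 30) dt = 343/2.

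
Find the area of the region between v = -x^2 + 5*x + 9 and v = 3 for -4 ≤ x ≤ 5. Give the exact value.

189/2

The difference (-x^2 + 5*x + 9) - (3) = -x^2 + 5*x + 6 changes sign at x = -1 inside [-4, 5], so split the integral there.
∫[-4,-1] (-x^2 + 5*x + 6) dx = -81/2; the area of that piece is 81/2.
∫[-1,5] (-x^2 + 5*x + 6) dx = 54.
Total area = 81/2 + 54 = 189/2.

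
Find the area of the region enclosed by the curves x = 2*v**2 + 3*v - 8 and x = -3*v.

125/3

Both boundary curves give x as a function of v, so integrate with respect to v. Setting them equal: 2*v**2 + 6*v - 8 = 0, i.e. 2*(v - 1)*(v + 4) = 0, so they meet at v = -4, 1.
For v in [-4, 1], x = 2*v**2 + 3*v - 8 is on the left; area = ∫[-4,1] (-(2*v**2 + 6*v - 8)) dv = 125/3.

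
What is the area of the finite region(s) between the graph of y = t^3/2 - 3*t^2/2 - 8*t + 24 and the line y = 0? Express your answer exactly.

The curve meets the t-axis where t^3/2 - 3*t^2/2 - 8*t + 24 = 0, i.e. (t - 4)*(t - 3)*(t + 4)/2 = 0, at t = -4, 3, 4.
On [-4, 3] the curve lies above the axis; ∫[-4,3] (t^3/2 - 3*t^2/2 - 8*t + 24) dt = 1029/8, giving area 1029/8.
On [3, 4] the curve lies below the axis; ∫[3,4] (t^3/2 - 3*t^2/2 - 8*t + 24) dt = -5/8, giving area 5/8.
Total area = 1029/8 + 5/8 = 517/4.

517/4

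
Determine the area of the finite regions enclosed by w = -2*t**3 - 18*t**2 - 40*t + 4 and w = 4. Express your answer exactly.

Set the curves equal: -2*t**3 - 18*t**2 - 40*t + 4 = 4, so -2*t**3 - 18*t**2 - 40*t = 0, which factors as -2*t*(t + 4)*(t + 5) = 0. The curves meet at t = -5, -4, 0.
On [-5, -4], w = 4 is on top; that piece has area ∫[-5,-4] (-(-2*t**3 - 18*t**2 - 40*t)) dt = 3/2.
On [-4, 0], w = -2*t**3 - 18*t**2 - 40*t + 4 is on top; that piece has area ∫[-4,0] (-2*t**3 - 18*t**2 - 40*t) dt = 64.
Total enclosed area = 3/2 + 64 = 131/2.

131/2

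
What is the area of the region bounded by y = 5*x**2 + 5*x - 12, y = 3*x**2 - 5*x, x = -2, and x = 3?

235/3

The difference (5*x**2 + 5*x - 12) - (3*x**2 - 5*x) = 2*x**2 + 10*x - 12 changes sign at x = 1 inside [-2, 3], so split the integral there.
∫[-2,1] (2*x**2 + 10*x - 12) dx = -45; the area of that piece is 45.
∫[1,3] (2*x**2 + 10*x - 12) dx = 100/3.
Total area = 45 + 100/3 = 235/3.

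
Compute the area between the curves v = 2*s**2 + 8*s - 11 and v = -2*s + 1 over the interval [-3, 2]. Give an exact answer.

77

The difference (2*s**2 + 8*s - 11) - (-2*s + 1) = 2*s**2 + 10*s - 12 changes sign at s = 1 inside [-3, 2], so split the integral there.
∫[-3,1] (2*s**2 + 10*s - 12) ds = -208/3; the area of that piece is 208/3.
∫[1,2] (2*s**2 + 10*s - 12) ds = 23/3.
Total area = 208/3 + 23/3 = 77.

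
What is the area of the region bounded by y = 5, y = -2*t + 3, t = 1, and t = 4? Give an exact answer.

21

On [1, 4], (5) - (-2*t + 3) = 2*t + 2 is ≥ 0 throughout, so the area is a single integral of |2*t + 2|.
∫[1,4] (2*t + 2) dt = 21.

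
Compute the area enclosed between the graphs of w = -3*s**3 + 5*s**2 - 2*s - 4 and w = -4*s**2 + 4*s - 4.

3/2

Set the curves equal: -3*s**3 + 5*s**2 - 2*s - 4 = -4*s**2 + 4*s - 4, so -3*s**3 + 9*s**2 - 6*s = 0, which factors as -3*s*(s - 2)*(s - 1) = 0. The curves meet at s = 0, 1, 2.
On [0, 1], w = -4*s**2 + 4*s - 4 is on top; that piece has area ∫[0,1] (-(-3*s**3 + 9*s**2 - 6*s)) ds = 3/4.
On [1, 2], w = -3*s**3 + 5*s**2 - 2*s - 4 is on top; that piece has area ∫[1,2] (-3*s**3 + 9*s**2 - 6*s) ds = 3/4.
Total enclosed area = 3/4 + 3/4 = 3/2.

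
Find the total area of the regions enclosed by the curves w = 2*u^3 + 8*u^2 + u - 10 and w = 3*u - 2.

Set the curves equal: 2*u^3 + 8*u^2 + u - 10 = 3*u - 2, so 2*u^3 + 8*u^2 - 2*u - 8 = 0, which factors as 2*(u - 1)*(u + 1)*(u + 4) = 0. The curves meet at u = -4, -1, 1.
On [-4, -1], w = 2*u^3 + 8*u^2 + u - 10 is on top; that piece has area ∫[-4,-1] (2*u^3 + 8*u^2 - 2*u - 8) du = 63/2.
On [-1, 1], w = 3*u - 2 is on top; that piece has area ∫[-1,1] (-(2*u^3 + 8*u^2 - 2*u - 8)) du = 32/3.
Total enclosed area = 63/2 + 32/3 = 253/6.

253/6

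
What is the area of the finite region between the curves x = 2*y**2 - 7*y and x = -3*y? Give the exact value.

Both boundary curves give x as a function of y, so integrate with respect to y. Setting them equal: 2*y**2 - 4*y = 0, i.e. 2*y*(y - 2) = 0, so they meet at y = 0, 2.
For y in [0, 2], x = 2*y**2 - 7*y is on the left; area = ∫[0,2] (-(2*y**2 - 4*y)) dy = 8/3.

8/3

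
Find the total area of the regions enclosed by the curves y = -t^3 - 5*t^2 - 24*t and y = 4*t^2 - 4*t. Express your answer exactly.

131/4

Set the curves equal: -t^3 - 5*t^2 - 24*t = 4*t^2 - 4*t, so -t^3 - 9*t^2 - 20*t = 0, which factors as -t*(t + 4)*(t + 5) = 0. The curves meet at t = -5, -4, 0.
On [-5, -4], y = 4*t^2 - 4*t is on top; that piece has area ∫[-5,-4] (-(-t^3 - 9*t^2 - 20*t)) dt = 3/4.
On [-4, 0], y = -t^3 - 5*t^2 - 24*t is on top; that piece has area ∫[-4,0] (-t^3 - 9*t^2 - 20*t) dt = 32.
Total enclosed area = 3/4 + 32 = 131/4.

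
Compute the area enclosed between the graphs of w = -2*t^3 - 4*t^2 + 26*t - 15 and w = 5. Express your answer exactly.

1741/6

Set the curves equal: -2*t^3 - 4*t^2 + 26*t - 15 = 5, so -2*t^3 - 4*t^2 + 26*t - 20 = 0, which factors as -2*(t - 2)*(t - 1)*(t + 5) = 0. The curves meet at t = -5, 1, 2.
On [-5, 1], w = 5 is on top; that piece has area ∫[-5,1] (-(-2*t^3 - 4*t^2 + 26*t - 20)) dt = 288.
On [1, 2], w = -2*t^3 - 4*t^2 + 26*t - 15 is on top; that piece has area ∫[1,2] (-2*t^3 - 4*t^2 + 26*t - 20) dt = 13/6.
Total enclosed area = 288 + 13/6 = 1741/6.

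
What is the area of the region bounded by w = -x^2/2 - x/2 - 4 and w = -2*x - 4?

9/4

Set the curves equal: -x^2/2 - x/2 - 4 = -2*x - 4, so -x^2/2 + 3*x/2 = 0, which factors as -x*(x - 3)/2 = 0. The curves meet at x = 0, 3.
On [0, 3], w = -x^2/2 - x/2 - 4 is on top; that piece has area ∫[0,3] (-x^2/2 + 3*x/2) dx = 9/4.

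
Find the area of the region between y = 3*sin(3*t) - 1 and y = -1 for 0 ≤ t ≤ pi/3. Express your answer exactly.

On [0, pi/3], (3*sin(3*t) - 1) - (-1) = 3*sin(3*t) is ≥ 0 throughout, so the area is a single integral of |3*sin(3*t)|.
∫[0,pi/3] (3*sin(3*t)) dt = 2.

2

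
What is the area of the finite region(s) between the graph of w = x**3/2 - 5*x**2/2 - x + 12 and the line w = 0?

443/12

The curve meets the x-axis where x**3/2 - 5*x**2/2 - x + 12 = 0, i.e. (x - 4)*(x - 3)*(x + 2)/2 = 0, at x = -2, 3, 4.
On [-2, 3] the curve lies above the axis; ∫[-2,3] (x**3/2 - 5*x**2/2 - x + 12) dx = 875/24, giving area 875/24.
On [3, 4] the curve lies below the axis; ∫[3,4] (x**3/2 - 5*x**2/2 - x + 12) dx = -11/24, giving area 11/24.
Total area = 875/24 + 11/24 = 443/12.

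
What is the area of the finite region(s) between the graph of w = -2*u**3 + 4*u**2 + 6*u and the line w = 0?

71/3

The curve meets the u-axis where -2*u**3 + 4*u**2 + 6*u = 0, i.e. -2*u*(u - 3)*(u + 1) = 0, at u = -1, 0, 3.
On [-1, 0] the curve lies below the axis; ∫[-1,0] (-2*u**3 + 4*u**2 + 6*u) du = -7/6, giving area 7/6.
On [0, 3] the curve lies above the axis; ∫[0,3] (-2*u**3 + 4*u**2 + 6*u) du = 45/2, giving area 45/2.
Total area = 7/6 + 45/2 = 71/3.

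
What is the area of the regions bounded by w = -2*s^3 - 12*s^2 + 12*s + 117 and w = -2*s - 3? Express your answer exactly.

517

Set the curves equal: -2*s^3 - 12*s^2 + 12*s + 117 = -2*s - 3, so -2*s^3 - 12*s^2 + 14*s + 120 = 0, which factors as -2*(s - 3)*(s + 4)*(s + 5) = 0. The curves meet at s = -5, -4, 3.
On [-5, -4], w = -2*s - 3 is on top; that piece has area ∫[-5,-4] (-(-2*s^3 - 12*s^2 + 14*s + 120)) ds = 5/2.
On [-4, 3], w = -2*s^3 - 12*s^2 + 12*s + 117 is on top; that piece has area ∫[-4,3] (-2*s^3 - 12*s^2 + 14*s + 120) ds = 1029/2.
Total enclosed area = 5/2 + 1029/2 = 517.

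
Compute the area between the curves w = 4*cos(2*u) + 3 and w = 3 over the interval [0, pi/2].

The difference (4*cos(2*u) + 3) - (3) = 4*cos(2*u) changes sign at u = pi/4 inside [0, pi/2], so split the integral there.
∫[0,pi/4] (4*cos(2*u)) du = 2.
∫[pi/4,pi/2] (4*cos(2*u)) du = -2; the area of that piece is 2.
Total area = 2 + 2 = 4.

4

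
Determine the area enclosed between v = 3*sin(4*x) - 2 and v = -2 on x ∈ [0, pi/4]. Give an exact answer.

On [0, pi/4], (3*sin(4*x) - 2) - (-2) = 3*sin(4*x) is ≥ 0 throughout, so the area is a single integral of |3*sin(4*x)|.
∫[0,pi/4] (3*sin(4*x)) dx = 3/2.

3/2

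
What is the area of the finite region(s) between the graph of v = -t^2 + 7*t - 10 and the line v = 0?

The curve meets the t-axis where -t^2 + 7*t - 10 = 0, i.e. -(t - 5)*(t - 2) = 0, at t = 2, 5.
On [2, 5] the curve lies above the axis; ∫[2,5] (-t^2 + 7*t - 10) dt = 9/2, giving area 9/2.

9/2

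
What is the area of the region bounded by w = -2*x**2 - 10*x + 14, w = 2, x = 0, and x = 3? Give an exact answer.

119/3

The difference (-2*x**2 - 10*x + 14) - (2) = -2*x**2 - 10*x + 12 changes sign at x = 1 inside [0, 3], so split the integral there.
∫[0,1] (-2*x**2 - 10*x + 12) dx = 19/3.
∫[1,3] (-2*x**2 - 10*x + 12) dx = -100/3; the area of that piece is 100/3.
Total area = 19/3 + 100/3 = 119/3.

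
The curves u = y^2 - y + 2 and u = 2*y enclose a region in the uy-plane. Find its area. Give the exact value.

1/6

Both boundary curves give u as a function of y, so integrate with respect to y. Setting them equal: y^2 - 3*y + 2 = 0, i.e. (y - 2)*(y - 1) = 0, so they meet at y = 1, 2.
For y in [1, 2], u = y^2 - y + 2 is on the left; area = ∫[1,2] (-(y^2 - 3*y + 2)) dy = 1/6.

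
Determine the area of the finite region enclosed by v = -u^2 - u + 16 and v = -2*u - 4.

243/2

Set the curves equal: -u^2 - u + 16 = -2*u - 4, so -u^2 + u + 20 = 0, which factors as -(u - 5)*(u + 4) = 0. The curves meet at u = -4, 5.
On [-4, 5], v = -u^2 - u + 16 is on top; that piece has area ∫[-4,5] (-u^2 + u + 20) du = 243/2.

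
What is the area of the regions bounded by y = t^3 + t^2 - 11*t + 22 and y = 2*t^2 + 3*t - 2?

Set the curves equal: t^3 + t^2 - 11*t + 22 = 2*t^2 + 3*t - 2, so t^3 - t^2 - 14*t + 24 = 0, which factors as (t - 3)*(t - 2)*(t + 4) = 0. The curves meet at t = -4, 2, 3.
On [-4, 2], y = t^3 + t^2 - 11*t + 22 is on top; that piece has area ∫[-4,2] (t^3 - t^2 - 14*t + 24) dt = 144.
On [2, 3], y = 2*t^2 + 3*t - 2 is on top; that piece has area ∫[2,3] (-(t^3 - t^2 - 14*t + 24)) dt = 13/12.
Total enclosed area = 144 + 13/12 = 1741/12.

1741/12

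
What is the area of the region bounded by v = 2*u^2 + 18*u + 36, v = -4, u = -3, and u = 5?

1696/3

On [-3, 5], (2*u^2 + 18*u + 36) - (-4) = 2*u^2 + 18*u + 40 is ≥ 0 throughout, so the area is a single integral of |2*u^2 + 18*u + 40|.
∫[-3,5] (2*u^2 + 18*u + 40) du = 1696/3.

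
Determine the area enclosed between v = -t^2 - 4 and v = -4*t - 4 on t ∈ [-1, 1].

The difference (-t^2 - 4) - (-4*t - 4) = -t^2 + 4*t changes sign at t = 0 inside [-1, 1], so split the integral there.
∫[-1,0] (-t^2 + 4*t) dt = -7/3; the area of that piece is 7/3.
∫[0,1] (-t^2 + 4*t) dt = 5/3.
Total area = 7/3 + 5/3 = 4.

4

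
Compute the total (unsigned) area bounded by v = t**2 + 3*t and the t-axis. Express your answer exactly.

9/2

The curve meets the t-axis where t**2 + 3*t = 0, i.e. t*(t + 3) = 0, at t = -3, 0.
On [-3, 0] the curve lies below the axis; ∫[-3,0] (t**2 + 3*t) dt = -9/2, giving area 9/2.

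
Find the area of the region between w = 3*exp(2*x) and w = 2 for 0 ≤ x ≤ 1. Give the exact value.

-7/2 + 3*exp(2)/2

On [0, 1], (3*exp(2*x)) - (2) = 3*exp(2*x) - 2 is ≥ 0 throughout, so the area is a single integral of |3*exp(2*x) - 2|.
∫[0,1] (3*exp(2*x) - 2) dx = -7/2 + 3*exp(2)/2.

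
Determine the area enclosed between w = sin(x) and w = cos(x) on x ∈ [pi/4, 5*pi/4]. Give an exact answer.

On [pi/4, 5*pi/4], (sin(x)) - (cos(x)) = sin(x) - cos(x) is ≥ 0 throughout, so the area is a single integral of |sin(x) - cos(x)|.
∫[pi/4,5*pi/4] (sin(x) - cos(x)) dx = 2*sqrt(2).

2*sqrt(2)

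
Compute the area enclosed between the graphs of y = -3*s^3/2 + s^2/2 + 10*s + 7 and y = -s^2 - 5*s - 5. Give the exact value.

Set the curves equal: -3*s^3/2 + s^2/2 + 10*s + 7 = -s^2 - 5*s - 5, so -3*s^3/2 + 3*s^2/2 + 15*s + 12 = 0, which factors as -3*(s - 4)*(s + 1)*(s + 2)/2 = 0. The curves meet at s = -2, -1, 4.
On [-2, -1], y = -s^2 - 5*s - 5 is on top; that piece has area ∫[-2,-1] (-(-3*s^3/2 + 3*s^2/2 + 15*s + 12)) ds = 11/8.
On [-1, 4], y = -3*s^3/2 + s^2/2 + 10*s + 7 is on top; that piece has area ∫[-1,4] (-3*s^3/2 + 3*s^2/2 + 15*s + 12) ds = 875/8.
Total enclosed area = 11/8 + 875/8 = 443/4.

443/4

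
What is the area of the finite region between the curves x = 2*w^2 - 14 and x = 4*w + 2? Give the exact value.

72

Both boundary curves give x as a function of w, so integrate with respect to w. Setting them equal: 2*w^2 - 4*w - 16 = 0, i.e. 2*(w - 4)*(w + 2) = 0, so they meet at w = -2, 4.
For w in [-2, 4], x = 2*w^2 - 14 is on the left; area = ∫[-2,4] (-(2*w^2 - 4*w - 16)) dw = 72.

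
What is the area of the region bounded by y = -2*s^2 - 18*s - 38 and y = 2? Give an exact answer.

Set the curves equal: -2*s^2 - 18*s - 38 = 2, so -2*s^2 - 18*s - 40 = 0, which factors as -2*(s + 4)*(s + 5) = 0. The curves meet at s = -5, -4.
On [-5, -4], y = -2*s^2 - 18*s - 38 is on top; that piece has area ∫[-5,-4] (-2*s^2 - 18*s - 40) ds = 1/3.

1/3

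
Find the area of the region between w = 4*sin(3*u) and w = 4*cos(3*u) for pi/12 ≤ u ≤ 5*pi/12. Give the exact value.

On [pi/12, 5*pi/12], (4*sin(3*u)) - (4*cos(3*u)) = 4*sin(3*u) - 4*cos(3*u) is ≥ 0 throughout, so the area is a single integral of |4*sin(3*u) - 4*cos(3*u)|.
∫[pi/12,5*pi/12] (4*sin(3*u) - 4*cos(3*u)) du = 8*sqrt(2)/3.

8*sqrt(2)/3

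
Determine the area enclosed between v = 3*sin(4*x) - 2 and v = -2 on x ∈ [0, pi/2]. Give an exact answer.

The difference (3*sin(4*x) - 2) - (-2) = 3*sin(4*x) changes sign at x = pi/4 inside [0, pi/2], so split the integral there.
∫[0,pi/4] (3*sin(4*x)) dx = 3/2.
∫[pi/4,pi/2] (3*sin(4*x)) dx = -3/2; the area of that piece is 3/2.
Total area = 3/2 + 3/2 = 3.

3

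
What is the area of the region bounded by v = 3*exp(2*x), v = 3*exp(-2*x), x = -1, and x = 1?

-6 + 3*exp(-2) + 3*exp(2)

The difference (3*exp(2*x)) - (3*exp(-2*x)) = 3*exp(2*x) - 3*exp(-2*x) changes sign at x = 0 inside [-1, 1], so split the integral there.
∫[-1,0] (3*exp(2*x) - 3*exp(-2*x)) dx = -3*exp(2)/2 - 3*exp(-2)/2 + 3; the area of that piece is -3 + 3*exp(-2)/2 + 3*exp(2)/2.
∫[0,1] (3*exp(2*x) - 3*exp(-2*x)) dx = -3 + 3*exp(-2)/2 + 3*exp(2)/2.
Total area = (-3 + 3*exp(-2)/2 + 3*exp(2)/2) + (-3 + 3*exp(-2)/2 + 3*exp(2)/2) = -6 + 3*exp(-2) + 3*exp(2).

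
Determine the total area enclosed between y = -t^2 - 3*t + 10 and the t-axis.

The curve meets the t-axis where -t^2 - 3*t + 10 = 0, i.e. -(t - 2)*(t + 5) = 0, at t = -5, 2.
On [-5, 2] the curve lies above the axis; ∫[-5,2] (-t^2 - 3*t + 10) dt = 343/6, giving area 343/6.

343/6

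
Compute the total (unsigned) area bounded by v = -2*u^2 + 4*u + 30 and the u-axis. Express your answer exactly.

512/3

The curve meets the u-axis where -2*u^2 + 4*u + 30 = 0, i.e. -2*(u - 5)*(u + 3) = 0, at u = -3, 5.
On [-3, 5] the curve lies above the axis; ∫[-3,5] (-2*u^2 + 4*u + 30) du = 512/3, giving area 512/3.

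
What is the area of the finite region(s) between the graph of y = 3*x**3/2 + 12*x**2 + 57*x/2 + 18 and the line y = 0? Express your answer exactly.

The curve meets the x-axis where 3*x**3/2 + 12*x**2 + 57*x/2 + 18 = 0, i.e. 3*(x + 1)*(x + 3)*(x + 4)/2 = 0, at x = -4, -3, -1.
On [-4, -3] the curve lies above the axis; ∫[-4,-3] (3*x**3/2 + 12*x**2 + 57*x/2 + 18) dx = 5/8, giving area 5/8.
On [-3, -1] the curve lies below the axis; ∫[-3,-1] (3*x**3/2 + 12*x**2 + 57*x/2 + 18) dx = -4, giving area 4.
Total area = 5/8 + 4 = 37/8.

37/8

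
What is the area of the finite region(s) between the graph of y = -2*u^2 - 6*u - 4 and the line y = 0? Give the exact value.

The curve meets the u-axis where -2*u^2 - 6*u - 4 = 0, i.e. -2*(u + 1)*(u + 2) = 0, at u = -2, -1.
On [-2, -1] the curve lies above the axis; ∫[-2,-1] (-2*u^2 - 6*u - 4) du = 1/3, giving area 1/3.

1/3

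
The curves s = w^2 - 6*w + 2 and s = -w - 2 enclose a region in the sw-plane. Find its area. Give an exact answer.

Both boundary curves give s as a function of w, so integrate with respect to w. Setting them equal: w^2 - 5*w + 4 = 0, i.e. (w - 4)*(w - 1) = 0, so they meet at w = 1, 4.
For w in [1, 4], s = w^2 - 6*w + 2 is on the left; area = ∫[1,4] (-(w^2 - 5*w + 4)) dw = 9/2.

9/2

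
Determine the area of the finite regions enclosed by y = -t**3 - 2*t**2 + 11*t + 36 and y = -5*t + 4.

Set the curves equal: -t**3 - 2*t**2 + 11*t + 36 = -5*t + 4, so -t**3 - 2*t**2 + 16*t + 32 = 0, which factors as -(t - 4)*(t + 2)*(t + 4) = 0. The curves meet at t = -4, -2, 4.
On [-4, -2], y = -5*t + 4 is on top; that piece has area ∫[-4,-2] (-(-t**3 - 2*t**2 + 16*t + 32)) dt = 28/3.
On [-2, 4], y = -t**3 - 2*t**2 + 11*t + 36 is on top; that piece has area ∫[-2,4] (-t**3 - 2*t**2 + 16*t + 32) dt = 180.
Total enclosed area = 28/3 + 180 = 568/3.

568/3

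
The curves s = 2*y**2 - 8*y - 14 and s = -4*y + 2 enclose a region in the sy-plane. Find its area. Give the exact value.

Both boundary curves give s as a function of y, so integrate with respect to y. Setting them equal: 2*y**2 - 4*y - 16 = 0, i.e. 2*(y - 4)*(y + 2) = 0, so they meet at y = -2, 4.
For y in [-2, 4], s = 2*y**2 - 8*y - 14 is on the left; area = ∫[-2,4] (-(2*y**2 - 4*y - 16)) dy = 72.

72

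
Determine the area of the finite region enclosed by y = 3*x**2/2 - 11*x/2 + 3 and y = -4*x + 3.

1/4

Set the curves equal: 3*x**2/2 - 11*x/2 + 3 = -4*x + 3, so 3*x**2/2 - 3*x/2 = 0, which factors as 3*x*(x - 1)/2 = 0. The curves meet at x = 0, 1.
On [0, 1], y = -4*x + 3 is on top; that piece has area ∫[0,1] (-(3*x**2/2 - 3*x/2)) dx = 1/4.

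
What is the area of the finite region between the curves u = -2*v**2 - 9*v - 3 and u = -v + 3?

8/3

Both boundary curves give u as a function of v, so integrate with respect to v. Setting them equal: -2*v**2 - 8*v - 6 = 0, i.e. -2*(v + 1)*(v + 3) = 0, so they meet at v = -3, -1.
For v in [-3, -1], u = -2*v**2 - 9*v - 3 is on the right; area = ∫[-3,-1] (-2*v**2 - 8*v - 6) dv = 8/3.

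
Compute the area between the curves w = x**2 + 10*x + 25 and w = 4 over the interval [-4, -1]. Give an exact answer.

The difference (x**2 + 10*x + 25) - (4) = x**2 + 10*x + 21 changes sign at x = -3 inside [-4, -1], so split the integral there.
∫[-4,-3] (x**2 + 10*x + 21) dx = -5/3; the area of that piece is 5/3.
∫[-3,-1] (x**2 + 10*x + 21) dx = 32/3.
Total area = 5/3 + 32/3 = 37/3.

37/3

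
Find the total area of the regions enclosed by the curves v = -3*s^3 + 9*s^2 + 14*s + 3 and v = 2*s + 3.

Set the curves equal: -3*s^3 + 9*s^2 + 14*s + 3 = 2*s + 3, so -3*s^3 + 9*s^2 + 12*s = 0, which factors as -3*s*(s - 4)*(s + 1) = 0. The curves meet at s = -1, 0, 4.
On [-1, 0], v = 2*s + 3 is on top; that piece has area ∫[-1,0] (-(-3*s^3 + 9*s^2 + 12*s)) ds = 9/4.
On [0, 4], v = -3*s^3 + 9*s^2 + 14*s + 3 is on top; that piece has area ∫[0,4] (-3*s^3 + 9*s^2 + 12*s) ds = 96.
Total enclosed area = 9/4 + 96 = 393/4.

393/4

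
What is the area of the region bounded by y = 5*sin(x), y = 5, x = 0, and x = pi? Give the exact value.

On [0, pi], (5*sin(x)) - (5) = 5*sin(x) - 5 is ≤ 0 throughout, so the area is a single integral of |5*sin(x) - 5|.
∫[0,pi] (5*sin(x) - 5) dx = 10 - 5*pi; the area of that piece is -10 + 5*pi.

-10 + 5*pi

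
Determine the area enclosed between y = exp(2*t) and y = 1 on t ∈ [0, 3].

On [0, 3], (exp(2*t)) - (1) = exp(2*t) - 1 is ≥ 0 throughout, so the area is a single integral of |exp(2*t) - 1|.
∫[0,3] (exp(2*t) - 1) dt = -7/2 + exp(6)/2.

-7/2 + exp(6)/2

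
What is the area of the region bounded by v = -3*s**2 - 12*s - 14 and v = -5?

Set the curves equal: -3*s**2 - 12*s - 14 = -5, so -3*s**2 - 12*s - 9 = 0, which factors as -3*(s + 1)*(s + 3) = 0. The curves meet at s = -3, -1.
On [-3, -1], v = -3*s**2 - 12*s - 14 is on top; that piece has area ∫[-3,-1] (-3*s**2 - 12*s - 9) ds = 4.

4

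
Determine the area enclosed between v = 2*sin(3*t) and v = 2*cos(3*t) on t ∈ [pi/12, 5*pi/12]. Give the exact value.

On [pi/12, 5*pi/12], (2*sin(3*t)) - (2*cos(3*t)) = 2*sin(3*t) - 2*cos(3*t) is ≥ 0 throughout, so the area is a single integral of |2*sin(3*t) - 2*cos(3*t)|.
∫[pi/12,5*pi/12] (2*sin(3*t) - 2*cos(3*t)) dt = 4*sqrt(2)/3.

4*sqrt(2)/3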